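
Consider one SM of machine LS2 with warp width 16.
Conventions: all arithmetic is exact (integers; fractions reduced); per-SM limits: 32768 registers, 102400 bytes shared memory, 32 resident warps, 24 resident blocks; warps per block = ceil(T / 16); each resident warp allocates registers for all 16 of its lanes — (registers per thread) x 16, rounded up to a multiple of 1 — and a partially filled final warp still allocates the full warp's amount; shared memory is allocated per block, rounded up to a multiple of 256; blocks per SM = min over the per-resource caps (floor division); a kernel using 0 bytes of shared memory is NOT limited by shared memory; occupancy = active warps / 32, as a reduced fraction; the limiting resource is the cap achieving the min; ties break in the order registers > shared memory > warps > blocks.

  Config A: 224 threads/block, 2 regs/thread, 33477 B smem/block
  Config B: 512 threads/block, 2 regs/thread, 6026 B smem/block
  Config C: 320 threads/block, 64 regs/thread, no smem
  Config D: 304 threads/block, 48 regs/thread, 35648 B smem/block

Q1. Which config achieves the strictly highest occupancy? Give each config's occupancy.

occupancies: A 7/8, B 1, C 5/8, D 19/32

Answer: B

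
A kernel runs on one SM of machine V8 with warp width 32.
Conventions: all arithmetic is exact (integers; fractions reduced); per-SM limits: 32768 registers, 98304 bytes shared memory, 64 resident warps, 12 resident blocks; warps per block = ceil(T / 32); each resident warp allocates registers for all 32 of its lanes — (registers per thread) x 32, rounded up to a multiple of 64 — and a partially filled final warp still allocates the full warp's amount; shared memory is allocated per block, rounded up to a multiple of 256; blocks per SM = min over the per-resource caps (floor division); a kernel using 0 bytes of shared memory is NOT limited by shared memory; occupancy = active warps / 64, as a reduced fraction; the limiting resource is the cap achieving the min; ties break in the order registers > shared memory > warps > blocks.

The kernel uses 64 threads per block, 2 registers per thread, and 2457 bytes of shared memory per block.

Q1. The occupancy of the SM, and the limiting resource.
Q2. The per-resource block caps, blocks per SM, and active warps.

Answer: occupancy 3/8, limited by blocks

registers: 256 blocks
shared memory: 38 blocks
warps: 32 blocks
blocks: 12 blocks

Answer: 12 blocks, 24 active warps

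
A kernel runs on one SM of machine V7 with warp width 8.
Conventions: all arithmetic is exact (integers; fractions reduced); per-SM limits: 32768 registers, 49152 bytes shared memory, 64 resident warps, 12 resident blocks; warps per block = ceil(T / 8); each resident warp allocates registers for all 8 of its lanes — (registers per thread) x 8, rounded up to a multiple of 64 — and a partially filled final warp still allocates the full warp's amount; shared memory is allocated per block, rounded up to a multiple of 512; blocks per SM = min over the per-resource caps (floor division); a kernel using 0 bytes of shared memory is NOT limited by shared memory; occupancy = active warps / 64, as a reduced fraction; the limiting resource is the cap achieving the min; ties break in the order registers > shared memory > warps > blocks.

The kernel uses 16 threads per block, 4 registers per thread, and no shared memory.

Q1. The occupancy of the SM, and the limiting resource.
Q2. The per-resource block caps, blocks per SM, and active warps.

Answer: occupancy 3/8, limited by blocks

registers: 256 blocks
shared memory: no limit (kernel uses none)
warps: 32 blocks
blocks: 12 blocks

Answer: 12 blocks, 24 active warps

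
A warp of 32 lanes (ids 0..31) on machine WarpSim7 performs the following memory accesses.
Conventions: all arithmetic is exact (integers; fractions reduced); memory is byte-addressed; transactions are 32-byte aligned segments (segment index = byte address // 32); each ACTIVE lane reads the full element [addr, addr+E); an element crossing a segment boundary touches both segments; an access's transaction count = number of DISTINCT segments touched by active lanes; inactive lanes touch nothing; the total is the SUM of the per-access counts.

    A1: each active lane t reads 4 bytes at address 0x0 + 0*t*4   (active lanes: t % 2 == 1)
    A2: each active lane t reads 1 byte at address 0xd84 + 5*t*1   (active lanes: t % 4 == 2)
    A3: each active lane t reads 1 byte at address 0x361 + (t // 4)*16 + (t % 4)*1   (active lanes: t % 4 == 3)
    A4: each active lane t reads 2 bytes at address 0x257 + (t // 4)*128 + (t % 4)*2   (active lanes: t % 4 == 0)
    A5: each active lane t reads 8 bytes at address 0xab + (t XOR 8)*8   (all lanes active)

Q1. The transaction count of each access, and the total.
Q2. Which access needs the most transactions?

A1: 1 transaction
A2: 5 transactions
A3: 4 transactions
A4: 8 transactions
A5: 9 transactions

Answer: 1,5,4,8,9; total 27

Answer: A5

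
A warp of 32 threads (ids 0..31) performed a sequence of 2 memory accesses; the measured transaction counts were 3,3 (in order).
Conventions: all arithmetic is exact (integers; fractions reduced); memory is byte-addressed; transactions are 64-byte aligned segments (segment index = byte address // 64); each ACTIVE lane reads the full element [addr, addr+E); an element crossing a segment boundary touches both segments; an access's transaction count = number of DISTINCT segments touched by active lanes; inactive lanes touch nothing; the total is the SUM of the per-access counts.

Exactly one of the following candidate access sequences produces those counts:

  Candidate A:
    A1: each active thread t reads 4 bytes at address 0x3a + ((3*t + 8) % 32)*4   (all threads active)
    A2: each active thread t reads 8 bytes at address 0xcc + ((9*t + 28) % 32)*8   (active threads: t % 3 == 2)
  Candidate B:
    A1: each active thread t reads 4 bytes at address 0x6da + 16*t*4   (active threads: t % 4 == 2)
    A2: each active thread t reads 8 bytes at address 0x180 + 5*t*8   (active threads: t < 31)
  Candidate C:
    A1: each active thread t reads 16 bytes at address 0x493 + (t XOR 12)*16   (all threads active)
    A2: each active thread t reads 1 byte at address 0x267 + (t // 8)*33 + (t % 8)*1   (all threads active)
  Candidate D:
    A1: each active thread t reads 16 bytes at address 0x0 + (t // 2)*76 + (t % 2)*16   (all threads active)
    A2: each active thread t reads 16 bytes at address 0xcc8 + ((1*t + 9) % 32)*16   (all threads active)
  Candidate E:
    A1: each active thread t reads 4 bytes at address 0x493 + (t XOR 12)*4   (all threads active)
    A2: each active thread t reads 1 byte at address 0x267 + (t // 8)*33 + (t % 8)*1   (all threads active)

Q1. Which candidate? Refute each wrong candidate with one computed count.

A: A2 gives 5 transactions, not 3
B: A1 gives 8 transactions, not 3
C: A1 gives 9 transactions, not 3
D: A1 gives 19 transactions, not 3
E: all counts match (3,3)

Answer: E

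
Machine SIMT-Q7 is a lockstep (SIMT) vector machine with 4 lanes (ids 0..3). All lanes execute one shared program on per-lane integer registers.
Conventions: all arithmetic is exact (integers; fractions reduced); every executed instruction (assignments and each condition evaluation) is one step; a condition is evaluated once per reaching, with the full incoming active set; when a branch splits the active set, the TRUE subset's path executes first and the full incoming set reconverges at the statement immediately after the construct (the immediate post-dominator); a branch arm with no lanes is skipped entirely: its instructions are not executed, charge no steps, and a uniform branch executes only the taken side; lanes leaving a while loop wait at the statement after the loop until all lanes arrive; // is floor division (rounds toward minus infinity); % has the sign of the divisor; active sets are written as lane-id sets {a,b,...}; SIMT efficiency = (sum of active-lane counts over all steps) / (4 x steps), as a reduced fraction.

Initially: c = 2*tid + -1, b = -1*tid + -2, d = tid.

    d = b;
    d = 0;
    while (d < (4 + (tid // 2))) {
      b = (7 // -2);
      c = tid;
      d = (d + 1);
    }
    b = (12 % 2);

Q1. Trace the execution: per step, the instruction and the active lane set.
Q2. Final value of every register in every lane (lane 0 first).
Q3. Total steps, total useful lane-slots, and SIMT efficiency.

step 0: d <- b                       {0,1,2,3}
step 1: d <- 0                       {0,1,2,3}
step 2: eval (d < (4 + (tid // 2)))  {0,1,2,3}
step 3: b <- (7 // -2)               {0,1,2,3}
step 4: c <- tid                     {0,1,2,3}
step 5: d <- (d + 1)                 {0,1,2,3}
step 6: eval (d < (4 + (tid // 2)))  {0,1,2,3}
step 7: b <- (7 // -2)               {0,1,2,3}
step 8: c <- tid                     {0,1,2,3}
step 9: d <- (d + 1)                 {0,1,2,3}
step 10: eval (d < (4 + (tid // 2)))  {0,1,2,3}
step 11: b <- (7 // -2)               {0,1,2,3}
step 12: c <- tid                     {0,1,2,3}
step 13: d <- (d + 1)                 {0,1,2,3}
step 14: eval (d < (4 + (tid // 2)))  {0,1,2,3}
step 15: b <- (7 // -2)               {0,1,2,3}
step 16: c <- tid                     {0,1,2,3}
step 17: d <- (d + 1)                 {0,1,2,3}
step 18: eval (d < (4 + (tid // 2)))  {0,1,2,3}
step 19: b <- (7 // -2)               {2,3}
step 20: c <- tid                     {2,3}
step 21: d <- (d + 1)                 {2,3}
step 22: eval (d < (4 + (tid // 2)))  {2,3}
step 23: b <- (12 % 2)                {0,1,2,3}

Answer: 24 steps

c: 0,1,2,3
b: 0,0,0,0
d: 4,4,5,5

steps = 24; useful = 88; efficiency = 88/96 = 11/12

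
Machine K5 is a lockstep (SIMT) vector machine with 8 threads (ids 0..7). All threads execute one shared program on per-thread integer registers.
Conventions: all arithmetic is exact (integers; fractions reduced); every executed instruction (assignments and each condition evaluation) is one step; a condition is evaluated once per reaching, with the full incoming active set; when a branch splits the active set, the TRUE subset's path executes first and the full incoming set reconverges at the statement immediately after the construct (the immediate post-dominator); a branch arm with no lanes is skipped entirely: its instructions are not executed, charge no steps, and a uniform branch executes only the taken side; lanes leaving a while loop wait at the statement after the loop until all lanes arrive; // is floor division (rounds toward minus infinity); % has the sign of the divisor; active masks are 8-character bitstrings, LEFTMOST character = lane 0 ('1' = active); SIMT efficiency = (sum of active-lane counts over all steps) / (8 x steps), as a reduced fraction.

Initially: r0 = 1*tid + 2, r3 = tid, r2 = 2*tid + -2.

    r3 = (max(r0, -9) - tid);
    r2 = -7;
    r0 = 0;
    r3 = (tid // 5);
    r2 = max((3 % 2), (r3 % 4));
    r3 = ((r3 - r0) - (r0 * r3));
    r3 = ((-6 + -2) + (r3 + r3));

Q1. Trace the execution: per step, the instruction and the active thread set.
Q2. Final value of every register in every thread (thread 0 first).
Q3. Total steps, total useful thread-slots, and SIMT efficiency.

step 0: r3 <- (max(r0, -9) - tid)    11111111
step 1: r2 <- -7                     11111111
step 2: r0 <- 0                      11111111
step 3: r3 <- (tid // 5)             11111111
step 4: r2 <- max((3 % 2), (r3 % 4)) 11111111
step 5: r3 <- ((r3 - r0) - (r0 * r3)) 11111111
step 6: r3 <- ((-6 + -2) + (r3 + r3)) 11111111

Answer: 7 steps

r0: 0,0,0,0,0,0,0,0
r3: -8,-8,-8,-8,-8,-6,-6,-6
r2: 1,1,1,1,1,1,1,1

steps = 7; useful = 56; efficiency = 56/56 = 1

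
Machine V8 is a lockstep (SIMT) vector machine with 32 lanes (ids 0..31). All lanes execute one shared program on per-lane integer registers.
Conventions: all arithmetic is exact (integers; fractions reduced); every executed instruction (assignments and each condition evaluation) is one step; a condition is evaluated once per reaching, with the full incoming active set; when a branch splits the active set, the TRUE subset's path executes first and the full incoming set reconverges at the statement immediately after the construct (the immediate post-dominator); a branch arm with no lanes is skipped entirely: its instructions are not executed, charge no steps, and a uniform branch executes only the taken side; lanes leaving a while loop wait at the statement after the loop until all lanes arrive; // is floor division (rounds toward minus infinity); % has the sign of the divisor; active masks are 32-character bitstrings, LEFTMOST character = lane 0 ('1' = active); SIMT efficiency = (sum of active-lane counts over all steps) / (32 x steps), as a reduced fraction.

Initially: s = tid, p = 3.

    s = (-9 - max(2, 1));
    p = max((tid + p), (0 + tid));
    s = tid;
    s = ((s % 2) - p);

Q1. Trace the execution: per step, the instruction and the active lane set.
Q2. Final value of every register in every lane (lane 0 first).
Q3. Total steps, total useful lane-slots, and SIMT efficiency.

step 0: s <- (-9 - max(2, 1))        11111111111111111111111111111111
step 1: p <- max((tid + p), (0 + tid)) 11111111111111111111111111111111
step 2: s <- tid                     11111111111111111111111111111111
step 3: s <- ((s % 2) - p)           11111111111111111111111111111111

Answer: 4 steps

s: -3,-3,-5,-5,-7,-7,-9,-9,-11,-11,-13,-13,-15,-15,-17,-17,-19,-19,-21,-21,-23,-23,-25,-25,-27,-27,-29,-29,-31,-31,-33,-33
p: 3,4,5,6,7,8,9,10,11,12,13,14,15,16,17,18,19,20,21,22,23,24,25,26,27,28,29,30,31,32,33,34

steps = 4; useful = 128; efficiency = 128/128 = 1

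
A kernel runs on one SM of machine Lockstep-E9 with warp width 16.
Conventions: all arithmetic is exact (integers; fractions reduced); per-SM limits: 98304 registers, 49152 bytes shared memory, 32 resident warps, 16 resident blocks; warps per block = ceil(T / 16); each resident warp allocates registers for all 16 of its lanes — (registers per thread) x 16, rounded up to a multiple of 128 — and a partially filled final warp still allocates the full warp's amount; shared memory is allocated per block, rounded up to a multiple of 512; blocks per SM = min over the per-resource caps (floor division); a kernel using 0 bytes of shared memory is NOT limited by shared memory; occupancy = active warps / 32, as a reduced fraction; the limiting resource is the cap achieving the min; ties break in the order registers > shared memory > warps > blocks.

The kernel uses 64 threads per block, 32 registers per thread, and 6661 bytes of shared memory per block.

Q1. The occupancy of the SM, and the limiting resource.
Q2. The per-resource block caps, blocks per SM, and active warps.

Answer: occupancy 3/4, limited by shared memory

registers: 48 blocks
shared memory: 6 blocks
warps: 8 blocks
blocks: 16 blocks

Answer: 6 blocks, 24 active warps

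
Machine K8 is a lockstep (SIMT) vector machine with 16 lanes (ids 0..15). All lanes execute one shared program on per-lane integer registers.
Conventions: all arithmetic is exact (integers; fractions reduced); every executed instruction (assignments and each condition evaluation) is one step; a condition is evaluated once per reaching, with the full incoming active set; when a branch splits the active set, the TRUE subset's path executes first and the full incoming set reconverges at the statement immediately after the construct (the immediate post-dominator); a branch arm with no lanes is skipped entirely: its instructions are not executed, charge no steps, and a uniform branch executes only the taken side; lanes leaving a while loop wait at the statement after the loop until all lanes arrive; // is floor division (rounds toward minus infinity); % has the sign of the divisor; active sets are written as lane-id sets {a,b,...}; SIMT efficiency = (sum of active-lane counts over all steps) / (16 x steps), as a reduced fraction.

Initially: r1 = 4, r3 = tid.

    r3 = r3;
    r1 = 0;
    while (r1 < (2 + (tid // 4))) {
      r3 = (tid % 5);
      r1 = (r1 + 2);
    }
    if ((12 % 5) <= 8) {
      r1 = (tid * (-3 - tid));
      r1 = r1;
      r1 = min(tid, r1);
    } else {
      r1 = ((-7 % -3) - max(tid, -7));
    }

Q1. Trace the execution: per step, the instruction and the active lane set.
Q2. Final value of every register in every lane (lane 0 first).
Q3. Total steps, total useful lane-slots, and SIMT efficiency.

step 0: r3 <- r3                     {0,1,2,3,4,5,6,7,8,9,10,11,12,13,14,15}
step 1: r1 <- 0                      {0,1,2,3,4,5,6,7,8,9,10,11,12,13,14,15}
step 2: eval (r1 < (2 + (tid // 4))) {0,1,2,3,4,5,6,7,8,9,10,11,12,13,14,15}
step 3: r3 <- (tid % 5)              {0,1,2,3,4,5,6,7,8,9,10,11,12,13,14,15}
step 4: r1 <- (r1 + 2)               {0,1,2,3,4,5,6,7,8,9,10,11,12,13,14,15}
step 5: eval (r1 < (2 + (tid // 4))) {0,1,2,3,4,5,6,7,8,9,10,11,12,13,14,15}
step 6: r3 <- (tid % 5)              {4,5,6,7,8,9,10,11,12,13,14,15}
step 7: r1 <- (r1 + 2)               {4,5,6,7,8,9,10,11,12,13,14,15}
step 8: eval (r1 < (2 + (tid // 4))) {4,5,6,7,8,9,10,11,12,13,14,15}
step 9: r3 <- (tid % 5)              {12,13,14,15}
step 10: r1 <- (r1 + 2)               {12,13,14,15}
step 11: eval (r1 < (2 + (tid // 4))) {12,13,14,15}
step 12: eval ((12 % 5) <= 8)         {0,1,2,3,4,5,6,7,8,9,10,11,12,13,14,15}
step 13: r1 <- (tid * (-3 - tid))     {0,1,2,3,4,5,6,7,8,9,10,11,12,13,14,15}
step 14: r1 <- r1                     {0,1,2,3,4,5,6,7,8,9,10,11,12,13,14,15}
step 15: r1 <- min(tid, r1)           {0,1,2,3,4,5,6,7,8,9,10,11,12,13,14,15}

Answer: 16 steps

r1: 0,-4,-10,-18,-28,-40,-54,-70,-88,-108,-130,-154,-180,-208,-238,-270
r3: 0,1,2,3,4,0,1,2,3,4,0,1,2,3,4,0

steps = 16; useful = 208; efficiency = 208/256 = 13/16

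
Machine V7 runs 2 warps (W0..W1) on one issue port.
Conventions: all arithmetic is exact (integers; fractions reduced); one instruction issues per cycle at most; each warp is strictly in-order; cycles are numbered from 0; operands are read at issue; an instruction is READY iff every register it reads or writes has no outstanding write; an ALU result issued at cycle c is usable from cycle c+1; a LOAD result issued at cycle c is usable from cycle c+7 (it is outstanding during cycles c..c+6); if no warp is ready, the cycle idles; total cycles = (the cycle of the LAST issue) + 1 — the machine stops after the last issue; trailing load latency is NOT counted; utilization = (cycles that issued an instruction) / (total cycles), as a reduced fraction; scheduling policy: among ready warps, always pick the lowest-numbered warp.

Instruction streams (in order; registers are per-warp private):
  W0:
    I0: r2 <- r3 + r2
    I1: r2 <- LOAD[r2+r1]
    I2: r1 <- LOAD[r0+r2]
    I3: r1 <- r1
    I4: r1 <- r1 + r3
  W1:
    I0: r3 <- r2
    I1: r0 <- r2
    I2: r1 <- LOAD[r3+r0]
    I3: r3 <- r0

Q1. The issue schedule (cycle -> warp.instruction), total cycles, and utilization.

cycle 0: W0.I0
cycle 1: W0.I1
cycle 2: W1.I0
cycle 3: W1.I1
cycle 4: W1.I2
cycle 5: W1.I3
cycle 6: idle
cycle 7: idle
cycle 8: W0.I2
cycle 9: idle
cycle 10: idle
cycle 11: idle
cycle 12: idle
cycle 13: idle
cycle 14: idle
cycle 15: W0.I3
cycle 16: W0.I4

Answer: 17 cycles, utilization 9/17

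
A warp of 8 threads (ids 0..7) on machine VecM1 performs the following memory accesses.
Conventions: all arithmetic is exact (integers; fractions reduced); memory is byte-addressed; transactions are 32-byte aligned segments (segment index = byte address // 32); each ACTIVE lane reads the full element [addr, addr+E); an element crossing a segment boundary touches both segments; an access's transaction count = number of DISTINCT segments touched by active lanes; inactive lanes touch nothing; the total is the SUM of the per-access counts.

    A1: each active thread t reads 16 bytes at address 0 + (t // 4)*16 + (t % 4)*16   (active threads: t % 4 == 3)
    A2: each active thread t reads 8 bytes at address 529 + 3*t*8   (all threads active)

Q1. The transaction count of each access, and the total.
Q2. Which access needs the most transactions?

A1: 2 transactions
A2: 7 transactions

Answer: 2,7; total 9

Answer: A2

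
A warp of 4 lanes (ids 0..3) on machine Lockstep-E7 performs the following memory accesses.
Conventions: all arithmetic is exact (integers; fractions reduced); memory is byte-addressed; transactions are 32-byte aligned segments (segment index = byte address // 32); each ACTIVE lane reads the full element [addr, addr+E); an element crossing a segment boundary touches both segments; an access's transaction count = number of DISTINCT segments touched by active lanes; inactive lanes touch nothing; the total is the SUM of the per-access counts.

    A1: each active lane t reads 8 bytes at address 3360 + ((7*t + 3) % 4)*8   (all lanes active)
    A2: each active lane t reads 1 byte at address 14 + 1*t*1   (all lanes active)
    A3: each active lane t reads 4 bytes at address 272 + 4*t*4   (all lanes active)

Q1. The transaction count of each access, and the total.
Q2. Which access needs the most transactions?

A1: 1 transaction
A2: 1 transaction
A3: 3 transactions

Answer: 1,1,3; total 5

Answer: A3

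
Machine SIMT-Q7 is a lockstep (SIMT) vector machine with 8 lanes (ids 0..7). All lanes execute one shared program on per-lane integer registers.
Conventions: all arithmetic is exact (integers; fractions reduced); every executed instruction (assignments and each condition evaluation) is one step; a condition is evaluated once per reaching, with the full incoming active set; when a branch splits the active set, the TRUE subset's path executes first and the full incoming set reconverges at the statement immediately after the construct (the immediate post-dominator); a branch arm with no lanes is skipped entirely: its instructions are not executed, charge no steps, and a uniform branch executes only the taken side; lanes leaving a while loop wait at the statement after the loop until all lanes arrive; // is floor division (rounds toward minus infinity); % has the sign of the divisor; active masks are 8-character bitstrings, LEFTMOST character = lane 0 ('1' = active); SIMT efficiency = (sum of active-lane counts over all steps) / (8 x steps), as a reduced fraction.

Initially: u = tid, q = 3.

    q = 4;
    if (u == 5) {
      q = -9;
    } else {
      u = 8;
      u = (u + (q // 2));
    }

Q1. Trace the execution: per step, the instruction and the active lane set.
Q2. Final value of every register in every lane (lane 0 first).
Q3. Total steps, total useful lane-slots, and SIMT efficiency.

step 0: q <- 4                       11111111
step 1: eval (u == 5)                11111111
step 2: q <- -9                      00000100
step 3: u <- 8                       11111011
step 4: u <- (u + (q // 2))          11111011

Answer: 5 steps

u: 10,10,10,10,10,5,10,10
q: 4,4,4,4,4,-9,4,4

steps = 5; useful = 31; efficiency = 31/40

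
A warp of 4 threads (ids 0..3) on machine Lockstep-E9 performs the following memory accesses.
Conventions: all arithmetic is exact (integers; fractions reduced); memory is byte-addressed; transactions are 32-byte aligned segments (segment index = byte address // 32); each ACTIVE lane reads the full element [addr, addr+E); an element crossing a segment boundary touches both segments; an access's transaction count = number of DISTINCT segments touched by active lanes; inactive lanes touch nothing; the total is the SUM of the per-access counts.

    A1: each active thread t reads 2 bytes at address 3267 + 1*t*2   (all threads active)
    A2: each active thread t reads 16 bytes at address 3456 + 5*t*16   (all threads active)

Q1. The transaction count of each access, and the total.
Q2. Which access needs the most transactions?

A1: 1 transaction
A2: 4 transactions

Answer: 1,4; total 5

Answer: A2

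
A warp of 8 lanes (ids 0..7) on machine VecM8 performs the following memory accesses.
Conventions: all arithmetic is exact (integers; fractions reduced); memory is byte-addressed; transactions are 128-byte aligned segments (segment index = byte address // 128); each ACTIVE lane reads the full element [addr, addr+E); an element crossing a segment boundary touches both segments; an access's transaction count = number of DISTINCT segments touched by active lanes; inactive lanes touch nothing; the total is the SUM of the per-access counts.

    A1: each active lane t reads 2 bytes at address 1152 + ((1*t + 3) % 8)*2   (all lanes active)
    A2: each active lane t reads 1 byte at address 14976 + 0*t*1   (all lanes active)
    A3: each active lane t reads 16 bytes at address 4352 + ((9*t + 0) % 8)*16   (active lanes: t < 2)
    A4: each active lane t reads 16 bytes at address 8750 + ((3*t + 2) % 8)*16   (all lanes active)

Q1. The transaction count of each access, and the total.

A1: 1 transaction
A2: 1 transaction
A3: 1 transaction
A4: 2 transactions

Answer: 1,1,1,2; total 5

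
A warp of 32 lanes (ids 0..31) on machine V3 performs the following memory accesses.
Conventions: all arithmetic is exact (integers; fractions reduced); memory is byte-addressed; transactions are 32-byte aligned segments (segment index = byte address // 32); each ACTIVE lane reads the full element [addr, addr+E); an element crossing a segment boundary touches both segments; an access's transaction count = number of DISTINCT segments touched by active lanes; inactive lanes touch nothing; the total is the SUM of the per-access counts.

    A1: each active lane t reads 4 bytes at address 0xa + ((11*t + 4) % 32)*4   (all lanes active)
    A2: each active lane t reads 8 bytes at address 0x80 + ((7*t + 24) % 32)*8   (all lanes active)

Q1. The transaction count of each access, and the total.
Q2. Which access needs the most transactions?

A1: 5 transactions
A2: 8 transactions

Answer: 5,8; total 13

Answer: A2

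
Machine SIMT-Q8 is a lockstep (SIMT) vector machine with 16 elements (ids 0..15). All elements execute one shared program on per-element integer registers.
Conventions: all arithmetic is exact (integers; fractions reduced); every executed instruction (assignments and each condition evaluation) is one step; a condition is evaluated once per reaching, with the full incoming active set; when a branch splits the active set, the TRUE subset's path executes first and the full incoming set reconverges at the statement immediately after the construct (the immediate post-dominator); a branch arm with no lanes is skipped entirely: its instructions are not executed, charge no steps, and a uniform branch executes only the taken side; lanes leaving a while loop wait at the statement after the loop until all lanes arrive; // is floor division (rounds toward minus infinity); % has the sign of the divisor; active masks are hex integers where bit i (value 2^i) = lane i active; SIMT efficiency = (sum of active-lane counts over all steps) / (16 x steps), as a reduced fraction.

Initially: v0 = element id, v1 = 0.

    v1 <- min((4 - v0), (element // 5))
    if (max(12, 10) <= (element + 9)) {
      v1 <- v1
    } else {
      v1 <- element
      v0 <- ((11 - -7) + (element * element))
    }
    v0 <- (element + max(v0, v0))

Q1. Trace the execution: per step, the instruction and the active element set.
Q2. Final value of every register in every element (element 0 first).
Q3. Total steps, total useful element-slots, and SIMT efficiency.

step 0: v1 <- min((4 - v0), (element // 5)) 0xffff
step 1: eval (max(12, 10) <= (element + 9)) 0xffff
step 2: v1 <- v1                     0xfff8
step 3: v1 <- element                0x0007
step 4: v0 <- ((11 - -7) + (element * element)) 0x0007
step 5: v0 <- (element + max(v0, v0)) 0xffff

Answer: 6 steps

v0: 18,20,24,6,8,10,12,14,16,18,20,22,24,26,28,30
v1: 0,1,2,0,0,-1,-2,-3,-4,-5,-6,-7,-8,-9,-10,-11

steps = 6; useful = 67; efficiency = 67/96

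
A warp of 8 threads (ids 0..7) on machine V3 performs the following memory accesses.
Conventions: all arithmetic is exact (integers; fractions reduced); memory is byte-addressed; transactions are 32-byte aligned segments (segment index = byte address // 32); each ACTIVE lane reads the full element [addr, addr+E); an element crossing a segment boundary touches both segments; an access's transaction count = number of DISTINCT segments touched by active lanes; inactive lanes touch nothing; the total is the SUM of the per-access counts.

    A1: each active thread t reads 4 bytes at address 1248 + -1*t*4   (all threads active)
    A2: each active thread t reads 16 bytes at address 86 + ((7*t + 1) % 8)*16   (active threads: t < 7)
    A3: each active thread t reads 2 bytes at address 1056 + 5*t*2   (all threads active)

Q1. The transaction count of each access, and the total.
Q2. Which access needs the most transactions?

A1: 2 transactions
A2: 5 transactions
A3: 3 transactions

Answer: 2,5,3; total 10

Answer: A2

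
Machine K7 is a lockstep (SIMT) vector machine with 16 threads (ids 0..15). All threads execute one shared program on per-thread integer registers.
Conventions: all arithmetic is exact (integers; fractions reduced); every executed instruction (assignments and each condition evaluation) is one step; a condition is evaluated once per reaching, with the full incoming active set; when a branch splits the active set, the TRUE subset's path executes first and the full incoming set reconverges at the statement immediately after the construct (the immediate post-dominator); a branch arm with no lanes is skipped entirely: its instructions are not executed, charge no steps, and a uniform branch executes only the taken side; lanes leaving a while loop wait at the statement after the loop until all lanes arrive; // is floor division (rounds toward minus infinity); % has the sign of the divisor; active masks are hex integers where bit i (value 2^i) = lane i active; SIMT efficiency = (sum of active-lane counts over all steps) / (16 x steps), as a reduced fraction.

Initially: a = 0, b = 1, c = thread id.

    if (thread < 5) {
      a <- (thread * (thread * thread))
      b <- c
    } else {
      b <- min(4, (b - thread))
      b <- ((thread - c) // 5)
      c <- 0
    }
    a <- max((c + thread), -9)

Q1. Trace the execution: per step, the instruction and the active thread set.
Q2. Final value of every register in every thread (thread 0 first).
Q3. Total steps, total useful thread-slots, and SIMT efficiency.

step 0: eval (thread < 5)            0xffff
step 1: a <- (thread * (thread * thread)) 0x001f
step 2: b <- c                       0x001f
step 3: b <- min(4, (b - thread))    0xffe0
step 4: b <- ((thread - c) // 5)     0xffe0
step 5: c <- 0                       0xffe0
step 6: a <- max((c + thread), -9)   0xffff

Answer: 7 steps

a: 0,2,4,6,8,5,6,7,8,9,10,11,12,13,14,15
b: 0,1,2,3,4,0,0,0,0,0,0,0,0,0,0,0
c: 0,1,2,3,4,0,0,0,0,0,0,0,0,0,0,0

steps = 7; useful = 75; efficiency = 75/112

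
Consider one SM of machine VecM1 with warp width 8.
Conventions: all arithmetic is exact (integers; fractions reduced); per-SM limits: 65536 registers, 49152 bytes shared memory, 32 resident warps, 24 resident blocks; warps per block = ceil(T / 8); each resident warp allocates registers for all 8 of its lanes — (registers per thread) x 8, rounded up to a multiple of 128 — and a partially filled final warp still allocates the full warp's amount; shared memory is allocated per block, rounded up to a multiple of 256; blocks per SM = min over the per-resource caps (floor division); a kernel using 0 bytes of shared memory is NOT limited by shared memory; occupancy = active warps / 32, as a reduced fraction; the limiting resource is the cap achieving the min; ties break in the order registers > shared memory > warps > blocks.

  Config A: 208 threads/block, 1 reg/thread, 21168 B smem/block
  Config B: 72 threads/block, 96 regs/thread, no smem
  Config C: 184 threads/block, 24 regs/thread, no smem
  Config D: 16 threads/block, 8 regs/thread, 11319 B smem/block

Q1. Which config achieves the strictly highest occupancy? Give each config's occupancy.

occupancies: A 13/16, B 27/32, C 23/32, D 1/4

Answer: B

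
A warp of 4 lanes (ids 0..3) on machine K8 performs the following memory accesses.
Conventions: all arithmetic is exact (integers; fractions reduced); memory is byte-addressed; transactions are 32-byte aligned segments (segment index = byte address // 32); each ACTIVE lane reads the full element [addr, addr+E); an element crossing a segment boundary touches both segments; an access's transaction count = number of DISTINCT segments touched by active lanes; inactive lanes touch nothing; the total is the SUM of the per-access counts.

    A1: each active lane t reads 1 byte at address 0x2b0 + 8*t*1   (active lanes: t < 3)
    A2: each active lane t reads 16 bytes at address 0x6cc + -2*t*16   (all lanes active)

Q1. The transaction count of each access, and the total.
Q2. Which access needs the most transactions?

A1: 2 transactions
A2: 4 transactions

Answer: 2,4; total 6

Answer: A2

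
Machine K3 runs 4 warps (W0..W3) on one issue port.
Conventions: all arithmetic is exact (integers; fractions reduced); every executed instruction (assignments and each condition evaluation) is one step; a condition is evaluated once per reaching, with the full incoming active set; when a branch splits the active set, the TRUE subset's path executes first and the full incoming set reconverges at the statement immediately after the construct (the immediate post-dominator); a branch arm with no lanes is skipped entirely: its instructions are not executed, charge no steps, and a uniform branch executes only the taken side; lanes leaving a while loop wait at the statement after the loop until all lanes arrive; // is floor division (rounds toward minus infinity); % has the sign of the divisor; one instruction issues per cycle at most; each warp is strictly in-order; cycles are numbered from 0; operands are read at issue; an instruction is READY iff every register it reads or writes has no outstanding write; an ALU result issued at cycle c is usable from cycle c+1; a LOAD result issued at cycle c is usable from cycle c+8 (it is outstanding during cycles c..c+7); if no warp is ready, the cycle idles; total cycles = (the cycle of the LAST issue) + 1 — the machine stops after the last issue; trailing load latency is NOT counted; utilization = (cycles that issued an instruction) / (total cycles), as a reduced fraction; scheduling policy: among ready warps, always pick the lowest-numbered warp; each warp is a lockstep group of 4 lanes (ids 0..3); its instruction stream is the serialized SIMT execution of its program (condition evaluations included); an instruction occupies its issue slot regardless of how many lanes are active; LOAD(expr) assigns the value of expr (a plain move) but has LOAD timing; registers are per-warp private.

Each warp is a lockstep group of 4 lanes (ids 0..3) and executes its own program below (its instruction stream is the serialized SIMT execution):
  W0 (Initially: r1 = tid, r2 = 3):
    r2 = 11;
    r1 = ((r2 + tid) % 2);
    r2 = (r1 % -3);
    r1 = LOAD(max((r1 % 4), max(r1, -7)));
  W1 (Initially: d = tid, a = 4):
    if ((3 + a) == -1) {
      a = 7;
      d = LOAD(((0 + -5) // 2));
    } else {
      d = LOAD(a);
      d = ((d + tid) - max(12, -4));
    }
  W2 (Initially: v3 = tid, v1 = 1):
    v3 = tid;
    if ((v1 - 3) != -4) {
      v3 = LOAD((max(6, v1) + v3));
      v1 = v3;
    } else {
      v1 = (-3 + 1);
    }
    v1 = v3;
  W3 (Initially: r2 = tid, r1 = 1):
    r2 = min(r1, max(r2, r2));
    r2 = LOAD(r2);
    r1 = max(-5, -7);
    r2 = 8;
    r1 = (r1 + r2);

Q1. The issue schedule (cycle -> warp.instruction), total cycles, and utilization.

cycle 0: W0.I0
cycle 1: W0.I1
cycle 2: W0.I2
cycle 3: W0.I3
cycle 4: W1.I0
cycle 5: W1.I1
cycle 6: W2.I0
cycle 7: W2.I1
cycle 8: W2.I2
cycle 9: W3.I0
cycle 10: W3.I1
cycle 11: W3.I2
cycle 12: idle
cycle 13: W1.I2
cycle 14: idle
cycle 15: idle
cycle 16: W2.I3
cycle 17: W2.I4
cycle 18: W3.I3
cycle 19: W3.I4

Answer: 20 cycles, utilization 17/20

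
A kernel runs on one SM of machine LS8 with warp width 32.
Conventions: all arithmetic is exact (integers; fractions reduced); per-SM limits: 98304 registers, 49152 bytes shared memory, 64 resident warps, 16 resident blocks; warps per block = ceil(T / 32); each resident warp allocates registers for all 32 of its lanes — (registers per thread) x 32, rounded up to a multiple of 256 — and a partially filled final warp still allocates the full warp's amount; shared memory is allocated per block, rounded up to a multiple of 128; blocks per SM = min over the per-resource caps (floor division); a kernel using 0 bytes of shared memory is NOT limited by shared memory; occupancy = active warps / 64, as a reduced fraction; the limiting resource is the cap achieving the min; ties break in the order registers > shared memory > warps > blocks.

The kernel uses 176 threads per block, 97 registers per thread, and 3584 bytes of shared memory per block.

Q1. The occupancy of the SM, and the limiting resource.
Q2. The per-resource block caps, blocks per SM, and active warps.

Answer: occupancy 3/8, limited by registers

registers: 4 blocks
shared memory: 13 blocks
warps: 10 blocks
blocks: 16 blocks

Answer: 4 blocks, 24 active warps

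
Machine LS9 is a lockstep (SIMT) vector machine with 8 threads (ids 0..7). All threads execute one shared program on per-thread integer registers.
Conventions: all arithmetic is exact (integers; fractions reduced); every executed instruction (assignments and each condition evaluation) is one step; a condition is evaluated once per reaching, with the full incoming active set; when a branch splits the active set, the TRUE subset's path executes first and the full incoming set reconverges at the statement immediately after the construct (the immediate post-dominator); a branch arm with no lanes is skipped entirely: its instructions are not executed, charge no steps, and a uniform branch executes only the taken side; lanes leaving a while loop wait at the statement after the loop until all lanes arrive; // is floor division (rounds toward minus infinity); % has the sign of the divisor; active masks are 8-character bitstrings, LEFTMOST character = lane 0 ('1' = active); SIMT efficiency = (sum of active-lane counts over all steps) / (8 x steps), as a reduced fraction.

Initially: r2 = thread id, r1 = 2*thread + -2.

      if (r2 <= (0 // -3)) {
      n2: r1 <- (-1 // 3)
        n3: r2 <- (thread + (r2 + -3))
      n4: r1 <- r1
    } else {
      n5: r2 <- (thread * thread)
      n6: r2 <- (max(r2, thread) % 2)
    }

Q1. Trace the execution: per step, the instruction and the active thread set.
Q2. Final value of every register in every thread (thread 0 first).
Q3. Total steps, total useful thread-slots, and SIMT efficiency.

step 0: eval (r2 <= (0 // -3))       11111111
step 1: r1 <- (-1 // 3)              10000000
step 2: r2 <- (thread + (r2 + -3))   10000000
step 3: r1 <- r1                     10000000
step 4: r2 <- (thread * thread)      01111111
step 5: r2 <- (max(r2, thread) % 2)  01111111

Answer: 6 steps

r2: -3,1,0,1,0,1,0,1
r1: -1,0,2,4,6,8,10,12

steps = 6; useful = 25; efficiency = 25/48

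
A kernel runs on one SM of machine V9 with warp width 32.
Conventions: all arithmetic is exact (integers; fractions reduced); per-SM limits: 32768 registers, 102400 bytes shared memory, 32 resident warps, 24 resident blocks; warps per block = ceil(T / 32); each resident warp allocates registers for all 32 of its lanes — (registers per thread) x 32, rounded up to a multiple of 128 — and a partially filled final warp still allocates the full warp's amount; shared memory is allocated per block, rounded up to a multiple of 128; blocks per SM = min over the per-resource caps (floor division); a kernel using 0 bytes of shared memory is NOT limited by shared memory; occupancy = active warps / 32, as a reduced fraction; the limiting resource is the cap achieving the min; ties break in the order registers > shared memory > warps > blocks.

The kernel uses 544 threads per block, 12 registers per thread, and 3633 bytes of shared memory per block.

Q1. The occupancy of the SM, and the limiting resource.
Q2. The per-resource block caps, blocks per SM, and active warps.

Answer: occupancy 17/32, limited by warps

registers: 5 blocks
shared memory: 27 blocks
warps: 1 block
blocks: 24 blocks

Answer: 1 block, 17 active warps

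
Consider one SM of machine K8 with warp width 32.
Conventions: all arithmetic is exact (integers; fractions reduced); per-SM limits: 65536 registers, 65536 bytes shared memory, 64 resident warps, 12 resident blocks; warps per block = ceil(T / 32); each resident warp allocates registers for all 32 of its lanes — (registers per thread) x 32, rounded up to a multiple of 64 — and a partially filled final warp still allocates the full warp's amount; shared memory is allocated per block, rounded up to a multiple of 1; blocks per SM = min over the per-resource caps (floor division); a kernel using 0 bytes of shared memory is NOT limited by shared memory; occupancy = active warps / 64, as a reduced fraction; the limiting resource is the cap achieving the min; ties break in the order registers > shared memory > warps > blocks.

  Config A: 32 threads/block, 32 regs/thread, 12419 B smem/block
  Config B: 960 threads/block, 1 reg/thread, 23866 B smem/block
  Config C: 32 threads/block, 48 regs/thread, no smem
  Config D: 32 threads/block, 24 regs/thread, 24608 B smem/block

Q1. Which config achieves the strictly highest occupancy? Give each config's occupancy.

occupancies: A 5/64, B 15/16, C 3/16, D 1/32

Answer: B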